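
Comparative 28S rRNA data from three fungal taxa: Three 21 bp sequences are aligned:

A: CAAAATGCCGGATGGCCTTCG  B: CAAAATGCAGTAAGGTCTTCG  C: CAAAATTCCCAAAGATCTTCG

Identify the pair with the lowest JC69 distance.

A and B

A–B: 4/21 differ, p = 0.190, d = 0.220.
A–C: 6/21 differ, p = 0.286, d = 0.360.
B–C: 5/21 differ, p = 0.238, d = 0.286.
The smallest distance is between A and B.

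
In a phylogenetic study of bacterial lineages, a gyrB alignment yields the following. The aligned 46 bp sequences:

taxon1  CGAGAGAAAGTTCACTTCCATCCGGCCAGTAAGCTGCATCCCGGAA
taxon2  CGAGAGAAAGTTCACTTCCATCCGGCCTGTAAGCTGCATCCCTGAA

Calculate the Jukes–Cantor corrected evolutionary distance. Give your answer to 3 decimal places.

The sequences differ at 2 of 46 sites (28, 43), so p = 2/46 ≈ 0.043478.
d = −(3/4) ln(1 − 4p/3) = −0.75 ln(1 − 0.057971) = −0.75 ln(0.942029)
  = −0.75 × (-0.059719) = 0.044789 substitutions/site.

0.045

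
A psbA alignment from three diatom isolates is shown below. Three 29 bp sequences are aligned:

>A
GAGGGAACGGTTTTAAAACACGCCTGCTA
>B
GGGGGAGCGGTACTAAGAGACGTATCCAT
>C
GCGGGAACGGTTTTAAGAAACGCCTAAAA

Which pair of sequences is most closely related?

A and C

A–B: 11/29 differ, p = 0.379, d = 0.529.
A–C: 6/29 differ, p = 0.207, d = 0.242.
B–C: 10/29 differ, p = 0.345, d = 0.462.
The smallest distance is between A and C.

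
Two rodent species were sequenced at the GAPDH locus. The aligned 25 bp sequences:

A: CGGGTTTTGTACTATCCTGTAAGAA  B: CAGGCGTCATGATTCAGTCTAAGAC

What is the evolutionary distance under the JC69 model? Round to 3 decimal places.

The sequences differ at 13 of 25 sites, so p = 13/25 = 0.52.
d = −(3/4) ln(1 − 4p/3) = −0.75 ln(1 − 0.693333) = −0.75 ln(0.306667)
  = −0.75 × (-1.181993) = 0.886495 substitutions/site.

0.886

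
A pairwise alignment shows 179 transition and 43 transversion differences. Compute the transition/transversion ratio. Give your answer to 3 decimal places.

4.163

R = 179/43 = 4.162790… ≈ 4.163 (to 3 d.p.).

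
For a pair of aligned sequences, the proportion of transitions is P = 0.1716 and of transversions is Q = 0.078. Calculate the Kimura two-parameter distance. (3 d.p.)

0.316

Under the Kimura two-parameter model, d = −½ ln(1 − 2P − Q) − ¼ ln(1 − 2Q).
1 − 2P − Q = 0.5788, giving −½ ln(0.5788) = 0.273399.
1 − 2Q = 0.844, giving −¼ ln(0.844) = 0.042401.
d = 0.273399 + 0.042401 = 0.315800.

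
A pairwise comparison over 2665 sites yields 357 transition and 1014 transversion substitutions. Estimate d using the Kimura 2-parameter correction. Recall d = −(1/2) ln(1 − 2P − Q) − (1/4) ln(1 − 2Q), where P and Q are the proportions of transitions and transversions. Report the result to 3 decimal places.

P = 357/2665 ≈ 0.133959 and Q = 1014/2665 ≈ 0.380488.
Under the Kimura two-parameter model, d = −½ ln(1 − 2P − Q) − ¼ ln(1 − 2Q).
1 − 2P − Q = 0.351594, giving −½ ln(0.351594) = 0.522639.
1 − 2Q = 0.239024, giving −¼ ln(0.239024) = 0.357798.
d = 0.522639 + 0.357798 = 0.880437.

0.880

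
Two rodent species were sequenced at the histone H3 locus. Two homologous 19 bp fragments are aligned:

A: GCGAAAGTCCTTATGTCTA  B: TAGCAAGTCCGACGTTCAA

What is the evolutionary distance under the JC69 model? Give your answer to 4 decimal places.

The sequences differ at 9 of 19 sites (1, 2, 4, 11, 12, 13, 14, 15, 18), so p = 9/19 ≈ 0.473684.
d = −(3/4) ln(1 − 4p/3) = −0.75 ln(1 − 0.631579) = −0.75 ln(0.368421)
  = −0.75 × (-0.998529) = 0.748897 substitutions/site.

0.7489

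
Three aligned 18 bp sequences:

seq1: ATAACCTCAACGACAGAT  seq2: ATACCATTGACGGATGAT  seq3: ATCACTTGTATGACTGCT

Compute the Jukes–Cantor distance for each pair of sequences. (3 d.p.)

seq1–seq2: 7/18 sites differ → p ≈ 0.388889, d = −0.75 ln(1 − 0.518519) = 0.548166 ≈ 0.548.
seq1–seq3: 7/18 sites differ → p ≈ 0.388889, d = −0.75 ln(1 − 0.518519) = 0.548166 ≈ 0.548.
seq2–seq3: 9/18 sites differ → p = 0.5, d = −0.75 ln(1 − 0.666667) = 0.823960 ≈ 0.824.

d(seq1,seq2) = 0.548, d(seq1,seq3) = 0.548, d(seq2,seq3) = 0.824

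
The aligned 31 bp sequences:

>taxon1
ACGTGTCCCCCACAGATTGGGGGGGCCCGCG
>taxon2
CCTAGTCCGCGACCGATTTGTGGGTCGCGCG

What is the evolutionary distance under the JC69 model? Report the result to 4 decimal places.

The sequences differ at 10 of 31 sites (1, 3, 4, 9, 11, 14, 19, 21, 25, 27), so p = 10/31 ≈ 0.322581.
d = −(3/4) ln(1 − 4p/3) = −0.75 ln(1 − 0.430108) = −0.75 ln(0.569892)
  = −0.75 × (-0.562308) = 0.421731 substitutions/site.

0.4217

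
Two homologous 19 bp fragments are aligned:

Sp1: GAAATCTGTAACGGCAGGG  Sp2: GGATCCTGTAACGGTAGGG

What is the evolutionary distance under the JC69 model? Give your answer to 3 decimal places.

The sequences differ at 4 of 19 sites (2, 4, 5, 15), so p = 4/19 ≈ 0.210526.
d = −(3/4) ln(1 − 4p/3) = −0.75 ln(1 − 0.280701) = −0.75 ln(0.719299)
  = −0.75 × (-0.329478) = 0.247109 substitutions/site.

0.247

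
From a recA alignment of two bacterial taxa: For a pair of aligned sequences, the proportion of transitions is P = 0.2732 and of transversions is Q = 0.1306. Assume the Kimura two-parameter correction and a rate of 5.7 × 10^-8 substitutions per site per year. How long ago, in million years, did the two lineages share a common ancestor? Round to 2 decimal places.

5.62

Under the Kimura two-parameter model, d = −½ ln(1 − 2P − Q) − ¼ ln(1 − 2Q).
1 − 2P − Q = 0.323, giving −½ ln(0.323) = 0.565051.
1 − 2Q = 0.7388, giving −¼ ln(0.7388) = 0.075682.
d = 0.565051 + 0.075682 = 0.640733.
Under a molecular clock d = 2μt, so t = d/(2μ) = 0.640733 / (2 × 5.7 × 10^-8) = 5.62 million years.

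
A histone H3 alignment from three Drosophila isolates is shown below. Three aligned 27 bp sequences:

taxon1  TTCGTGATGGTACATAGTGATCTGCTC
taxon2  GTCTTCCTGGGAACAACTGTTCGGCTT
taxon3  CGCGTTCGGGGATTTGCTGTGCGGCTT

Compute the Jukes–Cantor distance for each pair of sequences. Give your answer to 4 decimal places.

taxon1–taxon2: 12/27 sites differ → p ≈ 0.444444, d = −0.75 ln(1 − 0.592592) = 0.673455 ≈ 0.6735.
taxon1–taxon3: 14/27 sites differ → p ≈ 0.518519, d = −0.75 ln(1 − 0.691359) = 0.881682 ≈ 0.8817.
taxon2–taxon3: 10/27 sites differ → p ≈ 0.37037, d = −0.75 ln(1 − 0.493827) = 0.510658 ≈ 0.5107.

d(taxon1,taxon2) = 0.6735, d(taxon1,taxon3) = 0.8817, d(taxon2,taxon3) = 0.5107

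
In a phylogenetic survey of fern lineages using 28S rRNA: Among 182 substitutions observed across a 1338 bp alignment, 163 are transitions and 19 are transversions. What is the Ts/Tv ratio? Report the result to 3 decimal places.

R = 163/19 = 8.578947… ≈ 8.579 (to 3 d.p.).

8.579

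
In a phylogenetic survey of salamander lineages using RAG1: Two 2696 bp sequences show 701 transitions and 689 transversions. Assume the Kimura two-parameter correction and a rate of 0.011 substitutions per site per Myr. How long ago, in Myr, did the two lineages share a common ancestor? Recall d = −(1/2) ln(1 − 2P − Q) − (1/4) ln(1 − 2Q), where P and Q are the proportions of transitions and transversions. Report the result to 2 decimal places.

42.09

P = 701/2696 ≈ 0.260015 and Q = 689/2696 ≈ 0.255564.
Under the Kimura two-parameter model, d = −½ ln(1 − 2P − Q) − ¼ ln(1 − 2Q).
1 − 2P − Q = 0.224406, giving −½ ln(0.224406) = 0.747149.
1 − 2Q = 0.488872, giving −¼ ln(0.488872) = 0.178914.
d = 0.747149 + 0.178914 = 0.926063.
Under a molecular clock d = 2μt, so t = d/(2μ) = 0.926063 / (2 × 0.011) = 42.09 Myr.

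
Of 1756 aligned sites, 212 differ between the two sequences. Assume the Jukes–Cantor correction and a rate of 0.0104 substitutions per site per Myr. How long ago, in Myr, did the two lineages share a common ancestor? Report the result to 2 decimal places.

p = 212/1756 ≈ 0.120729.
d = −(3/4) ln(1 − 4p/3) = −0.75 ln(1 − 0.160972) = −0.75 ln(0.839028)
  = −0.75 × (-0.175511) = 0.131633 substitutions/site.
Under a molecular clock d = 2μt, so t = d/(2μ) = 0.131633 / (2 × 0.0104) = 6.33 Myr.

6.33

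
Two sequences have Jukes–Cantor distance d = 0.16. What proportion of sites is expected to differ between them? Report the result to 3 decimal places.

0.144

p = (3/4)(1 − e^(−4d/3)) = 0.75 × (1 − e^(-0.213333)) = 0.75 × (1 − 0.807887) = 0.144085.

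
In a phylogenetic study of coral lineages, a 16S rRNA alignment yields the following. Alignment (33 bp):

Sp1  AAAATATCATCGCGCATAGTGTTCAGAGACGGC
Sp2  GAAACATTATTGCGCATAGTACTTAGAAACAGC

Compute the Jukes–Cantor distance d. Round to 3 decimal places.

The sequences differ at 9 of 33 sites (1, 5, 8, 11, 21, 22, 24, 28, 31), so p = 9/33 ≈ 0.272727.
d = −(3/4) ln(1 − 4p/3) = −0.75 ln(1 − 0.363636) = −0.75 ln(0.636364)
  = −0.75 × (-0.451985) = 0.338989 substitutions/site.

0.339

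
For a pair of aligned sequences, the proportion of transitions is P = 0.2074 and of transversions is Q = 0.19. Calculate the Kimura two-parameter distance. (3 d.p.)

Under the Kimura two-parameter model, d = −½ ln(1 − 2P − Q) − ¼ ln(1 − 2Q).
1 − 2P − Q = 0.3952, giving −½ ln(0.3952) = 0.464182.
1 − 2Q = 0.62, giving −¼ ln(0.62) = 0.119509.
d = 0.464182 + 0.119509 = 0.583691.

0.584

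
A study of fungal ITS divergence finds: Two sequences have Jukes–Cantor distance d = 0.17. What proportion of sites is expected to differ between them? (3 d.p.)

p = (3/4)(1 − e^(−4d/3)) = 0.75 × (1 − e^(-0.226667)) = 0.75 × (1 − 0.797186) = 0.152111.

0.152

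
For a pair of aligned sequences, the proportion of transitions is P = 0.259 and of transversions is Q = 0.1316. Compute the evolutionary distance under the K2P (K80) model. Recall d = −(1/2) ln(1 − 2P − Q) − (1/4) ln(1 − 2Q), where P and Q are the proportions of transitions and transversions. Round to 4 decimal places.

Under the Kimura two-parameter model, d = −½ ln(1 − 2P − Q) − ¼ ln(1 − 2Q).
1 − 2P − Q = 0.3504, giving −½ ln(0.3504) = 0.524340.
1 − 2Q = 0.7368, giving −¼ ln(0.7368) = 0.076360.
d = 0.524340 + 0.076360 = 0.600700.

0.6007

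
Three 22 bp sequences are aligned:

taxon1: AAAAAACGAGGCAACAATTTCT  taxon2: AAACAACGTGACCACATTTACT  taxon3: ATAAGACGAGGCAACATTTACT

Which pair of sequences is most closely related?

taxon1–taxon2: 6/22 differ, p = 0.273, d = 0.339.
taxon1–taxon3: 4/22 differ, p = 0.182, d = 0.208.
taxon2–taxon3: 6/22 differ, p = 0.273, d = 0.339.
The smallest distance is between taxon1 and taxon3.

taxon1 and taxon3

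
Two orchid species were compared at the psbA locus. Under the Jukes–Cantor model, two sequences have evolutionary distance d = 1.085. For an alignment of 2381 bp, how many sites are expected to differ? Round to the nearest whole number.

Invert JC69: p = (3/4)(1 − e^(−4d/3)) = 0.75 × (1 − e^(-1.446667)) = 0.75 × (1 − 0.235353) = 0.573485.
Expected differing sites = pL ≈ 0.573485 × 2381 = 1365.467785 ≈ 1365.

1365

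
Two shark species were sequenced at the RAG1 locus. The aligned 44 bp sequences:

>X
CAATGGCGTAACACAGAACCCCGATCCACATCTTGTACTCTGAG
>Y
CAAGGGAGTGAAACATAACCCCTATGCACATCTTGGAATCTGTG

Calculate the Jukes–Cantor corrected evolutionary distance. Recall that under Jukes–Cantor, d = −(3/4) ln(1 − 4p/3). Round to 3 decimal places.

0.271

The sequences differ at 10 of 44 sites (4, 7, 10, 12, 16, 23, 26, 36, 38, 43), so p = 10/44 ≈ 0.227273.
d = −(3/4) ln(1 − 4p/3) = −0.75 ln(1 − 0.303031) = −0.75 ln(0.696969)
  = −0.75 × (-0.361014) = 0.270761 substitutions/site.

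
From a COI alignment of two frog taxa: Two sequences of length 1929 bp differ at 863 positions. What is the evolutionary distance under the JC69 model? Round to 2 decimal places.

p = 863/1929 ≈ 0.447382.
d = −(3/4) ln(1 − 4p/3) = −0.75 ln(1 − 0.596509) = −0.75 ln(0.403491)
  = −0.75 × (-0.907601) = 0.680701 substitutions/site.

0.68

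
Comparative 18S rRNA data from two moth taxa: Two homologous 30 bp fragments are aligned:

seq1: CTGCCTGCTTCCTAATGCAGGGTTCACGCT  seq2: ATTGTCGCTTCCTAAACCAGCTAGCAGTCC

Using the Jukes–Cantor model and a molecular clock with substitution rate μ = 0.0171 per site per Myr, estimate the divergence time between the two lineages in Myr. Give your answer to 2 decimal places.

21.35

The sequences differ at 14 of 30 sites, so p = 14/30 ≈ 0.466667.
d = −(3/4) ln(1 − 4p/3) = −0.75 ln(1 − 0.622223) = −0.75 ln(0.377777)
  = −0.75 × (-0.973451) = 0.730088 substitutions/site.
Under a molecular clock d = 2μt, so t = d/(2μ) = 0.730088 / (2 × 0.0171) = 21.35 Myr.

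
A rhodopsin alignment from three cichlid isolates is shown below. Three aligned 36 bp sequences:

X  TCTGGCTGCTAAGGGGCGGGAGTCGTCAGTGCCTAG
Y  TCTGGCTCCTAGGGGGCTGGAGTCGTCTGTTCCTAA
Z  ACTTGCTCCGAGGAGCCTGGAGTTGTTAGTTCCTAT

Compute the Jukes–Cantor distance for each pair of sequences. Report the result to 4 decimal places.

d(X,Y) = 0.1885, d(X,Z) = 0.4408, d(Y,Z) = 0.3041

X–Y: 6/36 sites differ → p ≈ 0.166667, d = −0.75 ln(1 − 0.222223) = 0.188487 ≈ 0.1885.
X–Z: 12/36 sites differ → p ≈ 0.333333, d = −0.75 ln(1 − 0.444444) = 0.440839 ≈ 0.4408.
Y–Z: 9/36 sites differ → p = 0.25, d = −0.75 ln(1 − 0.333333) = 0.304098 ≈ 0.3041.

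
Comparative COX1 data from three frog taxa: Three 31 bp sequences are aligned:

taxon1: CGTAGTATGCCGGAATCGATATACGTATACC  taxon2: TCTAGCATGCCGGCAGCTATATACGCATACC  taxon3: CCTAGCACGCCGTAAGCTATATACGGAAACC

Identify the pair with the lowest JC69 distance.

taxon1–taxon2: 7/31 differ, p = 0.226, d = 0.269.
taxon1–taxon3: 8/31 differ, p = 0.258, d = 0.316.
taxon2–taxon3: 6/31 differ, p = 0.194, d = 0.224.
The smallest distance is between taxon2 and taxon3.

taxon2 and taxon3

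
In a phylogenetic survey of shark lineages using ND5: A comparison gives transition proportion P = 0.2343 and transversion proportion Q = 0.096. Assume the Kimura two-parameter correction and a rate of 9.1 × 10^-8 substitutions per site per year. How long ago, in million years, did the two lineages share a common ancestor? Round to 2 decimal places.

Under the Kimura two-parameter model, d = −½ ln(1 − 2P − Q) − ¼ ln(1 − 2Q).
1 − 2P − Q = 0.4354, giving −½ ln(0.4354) = 0.415745.
1 − 2Q = 0.808, giving −¼ ln(0.808) = 0.053298.
d = 0.415745 + 0.053298 = 0.469043.
Under a molecular clock d = 2μt, so t = d/(2μ) = 0.469043 / (2 × 9.1 × 10^-8) = 2.58 million years.

2.58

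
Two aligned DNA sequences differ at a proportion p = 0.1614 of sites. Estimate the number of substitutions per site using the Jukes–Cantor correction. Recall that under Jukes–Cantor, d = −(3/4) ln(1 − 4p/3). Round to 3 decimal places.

d = −(3/4) ln(1 − 4p/3) = −0.75 ln(1 − 0.2152) = −0.75 ln(0.7848)
  = −0.75 × (-0.242326) = 0.181745 substitutions/site.

0.182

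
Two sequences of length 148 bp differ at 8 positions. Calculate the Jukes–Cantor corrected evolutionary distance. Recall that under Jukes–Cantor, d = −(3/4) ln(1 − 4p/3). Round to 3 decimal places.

0.056

p = 8/148 ≈ 0.054054.
d = −(3/4) ln(1 − 4p/3) = −0.75 ln(1 − 0.072072) = −0.75 ln(0.927928)
  = −0.75 × (-0.074801) = 0.056101 substitutions/site.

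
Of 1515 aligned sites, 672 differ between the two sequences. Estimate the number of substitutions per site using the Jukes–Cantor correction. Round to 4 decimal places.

0.6713

p = 672/1515 ≈ 0.443564.
d = −(3/4) ln(1 − 4p/3) = −0.75 ln(1 − 0.591419) = −0.75 ln(0.408581)
  = −0.75 × (-0.895065) = 0.671299 substitutions/site.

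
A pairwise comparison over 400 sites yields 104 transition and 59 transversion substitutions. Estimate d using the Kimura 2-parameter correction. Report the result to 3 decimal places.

0.638

P = 104/400 = 0.26 and Q = 59/400 = 0.1475.
Under the Kimura two-parameter model, d = −½ ln(1 − 2P − Q) − ¼ ln(1 − 2Q).
1 − 2P − Q = 0.3325, giving −½ ln(0.3325) = 0.550558.
1 − 2Q = 0.705, giving −¼ ln(0.705) = 0.087389.
d = 0.550558 + 0.087389 = 0.637947.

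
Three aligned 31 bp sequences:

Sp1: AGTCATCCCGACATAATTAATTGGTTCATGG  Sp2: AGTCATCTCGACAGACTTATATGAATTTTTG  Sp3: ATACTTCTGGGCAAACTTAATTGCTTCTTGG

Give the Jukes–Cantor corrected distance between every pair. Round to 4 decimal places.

d(Sp1,Sp2) = 0.4217, d(Sp1,Sp3) = 0.4217, d(Sp2,Sp3) = 0.5445

Sp1–Sp2: 10/31 sites differ → p ≈ 0.322581, d = −0.75 ln(1 − 0.430108) = 0.421731 ≈ 0.4217.
Sp1–Sp3: 10/31 sites differ → p ≈ 0.322581, d = −0.75 ln(1 − 0.430108) = 0.421731 ≈ 0.4217.
Sp2–Sp3: 12/31 sites differ → p ≈ 0.387097, d = −0.75 ln(1 − 0.516129) = 0.544453 ≈ 0.5445.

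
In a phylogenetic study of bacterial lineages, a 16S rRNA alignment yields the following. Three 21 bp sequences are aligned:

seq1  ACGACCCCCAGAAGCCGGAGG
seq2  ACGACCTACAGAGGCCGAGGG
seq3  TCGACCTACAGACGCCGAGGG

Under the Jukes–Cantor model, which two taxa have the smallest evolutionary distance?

seq1–seq2: 5/21 differ, p = 0.238, d = 0.286.
seq1–seq3: 6/21 differ, p = 0.286, d = 0.360.
seq2–seq3: 2/21 differ, p = 0.095, d = 0.102.
The smallest distance is between seq2 and seq3.

seq2 and seq3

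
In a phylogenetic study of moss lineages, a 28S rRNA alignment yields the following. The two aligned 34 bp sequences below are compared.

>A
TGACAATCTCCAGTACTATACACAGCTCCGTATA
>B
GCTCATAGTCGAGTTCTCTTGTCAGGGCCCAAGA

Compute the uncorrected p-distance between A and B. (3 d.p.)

The sequences differ at 17 of 34 positions.
p = 17/34 = 0.500.

0.500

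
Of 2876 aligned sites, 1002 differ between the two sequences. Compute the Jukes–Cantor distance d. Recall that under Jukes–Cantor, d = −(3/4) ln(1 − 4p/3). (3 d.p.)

0.468

p = 1002/2876 ≈ 0.348401.
d = −(3/4) ln(1 − 4p/3) = −0.75 ln(1 − 0.464535) = −0.75 ln(0.535465)
  = −0.75 × (-0.624620) = 0.468465 substitutions/site.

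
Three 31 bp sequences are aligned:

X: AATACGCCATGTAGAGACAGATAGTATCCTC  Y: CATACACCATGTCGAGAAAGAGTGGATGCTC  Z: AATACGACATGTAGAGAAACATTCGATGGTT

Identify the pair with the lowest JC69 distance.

X and Y

X–Y: 8/31 differ, p = 0.258, d = 0.316.
X–Z: 9/31 differ, p = 0.290, d = 0.367.
Y–Z: 9/31 differ, p = 0.290, d = 0.367.
The smallest distance is between X and Y.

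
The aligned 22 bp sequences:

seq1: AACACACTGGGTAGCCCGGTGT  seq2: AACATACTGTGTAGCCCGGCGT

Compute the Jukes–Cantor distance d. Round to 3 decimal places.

The sequences differ at 3 of 22 sites (5, 10, 20), so p = 3/22 ≈ 0.136364.
d = −(3/4) ln(1 − 4p/3) = −0.75 ln(1 − 0.181819) = −0.75 ln(0.818181)
  = −0.75 × (-0.200672) = 0.150504 substitutions/site.

0.151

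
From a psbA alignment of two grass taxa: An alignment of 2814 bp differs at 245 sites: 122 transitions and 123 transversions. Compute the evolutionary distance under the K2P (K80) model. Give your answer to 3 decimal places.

0.093

P = 122/2814 ≈ 0.043355 and Q = 123/2814 ≈ 0.04371.
Under the Kimura two-parameter model, d = −½ ln(1 − 2P − Q) − ¼ ln(1 − 2Q).
1 − 2P − Q = 0.86958, giving −½ ln(0.86958) = 0.069872.
1 − 2Q = 0.91258, giving −¼ ln(0.91258) = 0.022870.
d = 0.069872 + 0.022870 = 0.092742.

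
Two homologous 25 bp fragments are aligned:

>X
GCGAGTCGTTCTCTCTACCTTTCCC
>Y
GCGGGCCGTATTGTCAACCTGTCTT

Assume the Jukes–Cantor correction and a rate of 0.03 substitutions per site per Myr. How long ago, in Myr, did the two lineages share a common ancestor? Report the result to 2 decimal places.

8.17

The sequences differ at 9 of 25 sites (4, 6, 10, 11, 13, 16, 21, 24, 25), so p = 9/25 = 0.36.
d = −(3/4) ln(1 − 4p/3) = −0.75 ln(1 − 0.48) = −0.75 ln(0.52)
  = −0.75 × (-0.653926) = 0.490445 substitutions/site.
Under a molecular clock d = 2μt, so t = d/(2μ) = 0.490445 / (2 × 0.03) = 8.17 Myr.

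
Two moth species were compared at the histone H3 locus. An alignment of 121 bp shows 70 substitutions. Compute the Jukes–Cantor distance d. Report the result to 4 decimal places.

p = 70/121 ≈ 0.578512.
d = −(3/4) ln(1 − 4p/3) = −0.75 ln(1 − 0.771349) = −0.75 ln(0.228651)
  = −0.75 × (-1.475558) = 1.106669 substitutions/site.

1.1067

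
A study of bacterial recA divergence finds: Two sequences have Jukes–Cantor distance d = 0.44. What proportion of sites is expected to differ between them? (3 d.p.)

p = (3/4)(1 − e^(−4d/3)) = 0.75 × (1 − e^(-0.586667)) = 0.75 × (1 − 0.556178) = 0.332867.

0.333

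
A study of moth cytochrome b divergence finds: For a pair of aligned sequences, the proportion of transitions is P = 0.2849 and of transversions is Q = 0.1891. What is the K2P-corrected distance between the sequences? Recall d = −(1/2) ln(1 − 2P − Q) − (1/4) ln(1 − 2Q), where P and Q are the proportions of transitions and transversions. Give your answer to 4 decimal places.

Under the Kimura two-parameter model, d = −½ ln(1 − 2P − Q) − ¼ ln(1 − 2Q).
1 − 2P − Q = 0.2411, giving −½ ln(0.2411) = 0.711272.
1 − 2Q = 0.6218, giving −¼ ln(0.6218) = 0.118784.
d = 0.711272 + 0.118784 = 0.830056.

0.8301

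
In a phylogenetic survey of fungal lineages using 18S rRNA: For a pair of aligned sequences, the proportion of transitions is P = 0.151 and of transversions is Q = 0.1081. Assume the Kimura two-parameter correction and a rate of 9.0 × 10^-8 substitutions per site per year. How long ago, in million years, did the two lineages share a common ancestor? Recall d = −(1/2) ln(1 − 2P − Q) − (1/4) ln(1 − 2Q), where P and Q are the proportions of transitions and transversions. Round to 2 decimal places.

1.80

Under the Kimura two-parameter model, d = −½ ln(1 − 2P − Q) − ¼ ln(1 − 2Q).
1 − 2P − Q = 0.5899, giving −½ ln(0.5899) = 0.263901.
1 − 2Q = 0.7838, giving −¼ ln(0.7838) = 0.060900.
d = 0.263901 + 0.060900 = 0.324801.
Under a molecular clock d = 2μt, so t = d/(2μ) = 0.324801 / (2 × 9.0 × 10^-8) = 1.80 million years.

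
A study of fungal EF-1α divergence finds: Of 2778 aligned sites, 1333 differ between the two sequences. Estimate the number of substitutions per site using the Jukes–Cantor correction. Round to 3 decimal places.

p = 1333/2778 ≈ 0.479842.
d = −(3/4) ln(1 − 4p/3) = −0.75 ln(1 − 0.639789) = −0.75 ln(0.360211)
  = −0.75 × (-1.021065) = 0.765799 substitutions/site.

0.766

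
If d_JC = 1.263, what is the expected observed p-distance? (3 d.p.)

0.611

p = (3/4)(1 − e^(−4d/3)) = 0.75 × (1 − e^(-1.684)) = 0.75 × (1 − 0.185630) = 0.610778.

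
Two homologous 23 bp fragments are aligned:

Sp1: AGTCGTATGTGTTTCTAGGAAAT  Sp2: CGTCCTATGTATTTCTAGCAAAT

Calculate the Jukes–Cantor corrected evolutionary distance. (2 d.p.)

0.20

The sequences differ at 4 of 23 sites (1, 5, 11, 19), so p = 4/23 ≈ 0.173913.
d = −(3/4) ln(1 − 4p/3) = −0.75 ln(1 − 0.231884) = −0.75 ln(0.768116)
  = −0.75 × (-0.263815) = 0.197861 substitutions/site.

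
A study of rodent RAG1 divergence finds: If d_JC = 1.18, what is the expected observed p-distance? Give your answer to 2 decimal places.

0.59

p = (3/4)(1 − e^(−4d/3)) = 0.75 × (1 − e^(-1.573333)) = 0.75 × (1 − 0.207353) = 0.594485.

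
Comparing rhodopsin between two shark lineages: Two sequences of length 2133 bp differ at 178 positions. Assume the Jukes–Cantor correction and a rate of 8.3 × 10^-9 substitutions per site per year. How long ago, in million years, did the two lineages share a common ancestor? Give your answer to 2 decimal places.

5.33

p = 178/2133 ≈ 0.083451.
d = −(3/4) ln(1 − 4p/3) = −0.75 ln(1 − 0.111268) = −0.75 ln(0.888732)
  = −0.75 × (-0.117960) = 0.088470 substitutions/site.
Under a molecular clock d = 2μt, so t = d/(2μ) = 0.088470 / (2 × 8.3 × 10^-9) = 5.33 million years.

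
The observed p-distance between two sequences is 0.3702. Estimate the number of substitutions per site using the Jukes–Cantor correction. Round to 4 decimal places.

0.5103

d = −(3/4) ln(1 − 4p/3) = −0.75 ln(1 − 0.4936) = −0.75 ln(0.5064)
  = −0.75 × (-0.680428) = 0.510321 substitutions/site.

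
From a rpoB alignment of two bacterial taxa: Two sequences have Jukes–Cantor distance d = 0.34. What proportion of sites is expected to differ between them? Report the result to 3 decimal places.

p = (3/4)(1 − e^(−4d/3)) = 0.75 × (1 − e^(-0.453333)) = 0.75 × (1 − 0.635506) = 0.273371.

0.273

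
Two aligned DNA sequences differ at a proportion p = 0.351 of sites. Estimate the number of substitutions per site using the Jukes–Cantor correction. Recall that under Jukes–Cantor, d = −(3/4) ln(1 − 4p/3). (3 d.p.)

d = −(3/4) ln(1 − 4p/3) = −0.75 ln(1 − 0.468) = −0.75 ln(0.532)
  = −0.75 × (-0.631112) = 0.473334 substitutions/site.

0.473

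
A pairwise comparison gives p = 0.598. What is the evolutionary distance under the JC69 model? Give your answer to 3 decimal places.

1.197

d = −(3/4) ln(1 − 4p/3) = −0.75 ln(1 − 0.797333) = −0.75 ln(0.202667)
  = −0.75 × (-1.596191) = 1.197143 substitutions/site.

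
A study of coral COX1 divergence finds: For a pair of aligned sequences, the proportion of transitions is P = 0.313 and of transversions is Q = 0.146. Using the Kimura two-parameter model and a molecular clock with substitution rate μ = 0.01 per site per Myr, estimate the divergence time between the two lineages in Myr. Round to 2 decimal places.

Under the Kimura two-parameter model, d = −½ ln(1 − 2P − Q) − ¼ ln(1 − 2Q).
1 − 2P − Q = 0.228, giving −½ ln(0.228) = 0.739205.
1 − 2Q = 0.708, giving −¼ ln(0.708) = 0.086328.
d = 0.739205 + 0.086328 = 0.825533.
Under a molecular clock d = 2μt, so t = d/(2μ) = 0.825533 / (2 × 0.01) = 41.28 Myr.

41.28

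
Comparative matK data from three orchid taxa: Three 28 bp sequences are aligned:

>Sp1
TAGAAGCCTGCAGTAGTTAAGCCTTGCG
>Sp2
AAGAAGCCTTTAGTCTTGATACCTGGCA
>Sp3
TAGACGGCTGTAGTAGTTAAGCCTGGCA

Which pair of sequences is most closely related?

Sp1–Sp2: 10/28 differ, p = 0.357, d = 0.485.
Sp1–Sp3: 5/28 differ, p = 0.179, d = 0.204.
Sp2–Sp3: 9/28 differ, p = 0.321, d = 0.420.
The smallest distance is between Sp1 and Sp3.

Sp1 and Sp3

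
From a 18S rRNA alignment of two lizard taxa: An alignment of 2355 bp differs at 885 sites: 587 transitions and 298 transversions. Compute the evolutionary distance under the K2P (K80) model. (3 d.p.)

P = 587/2355 ≈ 0.249257 and Q = 298/2355 ≈ 0.126539.
Under the Kimura two-parameter model, d = −½ ln(1 − 2P − Q) − ¼ ln(1 − 2Q).
1 − 2P − Q = 0.374947, giving −½ ln(0.374947) = 0.490485.
1 − 2Q = 0.746922, giving −¼ ln(0.746922) = 0.072949.
d = 0.490485 + 0.072949 = 0.563434.

0.563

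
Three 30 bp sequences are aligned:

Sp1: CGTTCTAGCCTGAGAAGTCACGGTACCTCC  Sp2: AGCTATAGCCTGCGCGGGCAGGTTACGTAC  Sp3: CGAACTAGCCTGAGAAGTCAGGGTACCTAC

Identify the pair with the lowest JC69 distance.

Sp1–Sp2: 11/30 differ, p = 0.367, d = 0.503.
Sp1–Sp3: 4/30 differ, p = 0.133, d = 0.147.
Sp2–Sp3: 10/30 differ, p = 0.333, d = 0.441.
The smallest distance is between Sp1 and Sp3.

Sp1 and Sp3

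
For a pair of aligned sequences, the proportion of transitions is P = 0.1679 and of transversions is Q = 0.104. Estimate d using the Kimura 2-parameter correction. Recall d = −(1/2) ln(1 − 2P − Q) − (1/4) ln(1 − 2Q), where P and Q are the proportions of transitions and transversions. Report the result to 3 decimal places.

0.348

Under the Kimura two-parameter model, d = −½ ln(1 − 2P − Q) − ¼ ln(1 − 2Q).
1 − 2P − Q = 0.5602, giving −½ ln(0.5602) = 0.289731.
1 − 2Q = 0.792, giving −¼ ln(0.792) = 0.058298.
d = 0.289731 + 0.058298 = 0.348029.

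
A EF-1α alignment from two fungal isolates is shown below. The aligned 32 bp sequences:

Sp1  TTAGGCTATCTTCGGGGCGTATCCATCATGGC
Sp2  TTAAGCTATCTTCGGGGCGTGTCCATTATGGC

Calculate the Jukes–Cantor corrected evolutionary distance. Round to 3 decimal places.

The sequences differ at 3 of 32 sites (4, 21, 27), so p = 3/32 = 0.09375.
d = −(3/4) ln(1 − 4p/3) = −0.75 ln(1 − 0.125) = −0.75 ln(0.875)
  = −0.75 × (-0.133531) = 0.100148 substitutions/site.

0.100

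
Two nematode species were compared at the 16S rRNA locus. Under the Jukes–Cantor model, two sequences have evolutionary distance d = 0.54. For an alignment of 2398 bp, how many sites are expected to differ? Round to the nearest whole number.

923

Invert JC69: p = (3/4)(1 − e^(−4d/3)) = 0.75 × (1 − e^(-0.72)) = 0.75 × (1 − 0.486752) = 0.384936.
Expected differing sites = pL ≈ 0.384936 × 2398 = 923.076528 ≈ 923.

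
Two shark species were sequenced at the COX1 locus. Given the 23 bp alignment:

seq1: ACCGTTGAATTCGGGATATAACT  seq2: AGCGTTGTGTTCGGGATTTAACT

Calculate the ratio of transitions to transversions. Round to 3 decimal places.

Transitions are A↔G and C↔T; transversions are all other mismatches.
Transitions: 1. Transversions: 3.
R = 1/3 = 0.333333… ≈ 0.333 (to 3 d.p.).

0.333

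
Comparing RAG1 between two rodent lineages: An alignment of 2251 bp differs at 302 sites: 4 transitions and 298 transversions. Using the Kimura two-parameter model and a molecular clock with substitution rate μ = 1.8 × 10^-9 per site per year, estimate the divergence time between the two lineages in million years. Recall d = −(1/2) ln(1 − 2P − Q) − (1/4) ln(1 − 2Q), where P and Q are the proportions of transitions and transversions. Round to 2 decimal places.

41.65

P = 4/2251 ≈ 0.001777 and Q = 298/2251 ≈ 0.132386.
Under the Kimura two-parameter model, d = −½ ln(1 − 2P − Q) − ¼ ln(1 − 2Q).
1 − 2P − Q = 0.86406, giving −½ ln(0.86406) = 0.073057.
1 − 2Q = 0.735228, giving −¼ ln(0.735228) = 0.076894.
d = 0.073057 + 0.076894 = 0.149951.
Under a molecular clock d = 2μt, so t = d/(2μ) = 0.149951 / (2 × 1.8 × 10^-9) = 41.65 million years.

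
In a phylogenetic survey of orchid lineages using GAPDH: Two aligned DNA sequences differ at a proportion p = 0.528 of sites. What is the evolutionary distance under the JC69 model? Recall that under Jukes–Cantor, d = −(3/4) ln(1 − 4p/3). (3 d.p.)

d = −(3/4) ln(1 − 4p/3) = −0.75 ln(1 − 0.704) = −0.75 ln(0.296)
  = −0.75 × (-1.217396) = 0.913047 substitutions/site.

0.913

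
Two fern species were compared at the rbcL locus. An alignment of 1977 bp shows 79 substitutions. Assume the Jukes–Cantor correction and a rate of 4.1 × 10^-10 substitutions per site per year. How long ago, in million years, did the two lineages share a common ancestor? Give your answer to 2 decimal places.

50.08

p = 79/1977 ≈ 0.03996.
d = −(3/4) ln(1 − 4p/3) = −0.75 ln(1 − 0.05328) = −0.75 ln(0.94672)
  = −0.75 × (-0.054752) = 0.041064 substitutions/site.
Under a molecular clock d = 2μt, so t = d/(2μ) = 0.041064 / (2 × 4.1 × 10^-10) = 50.08 million years.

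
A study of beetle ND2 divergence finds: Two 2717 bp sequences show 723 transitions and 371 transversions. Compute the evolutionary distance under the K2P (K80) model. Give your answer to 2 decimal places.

0.63

P = 723/2717 ≈ 0.266102 and Q = 371/2717 ≈ 0.136548.
Under the Kimura two-parameter model, d = −½ ln(1 − 2P − Q) − ¼ ln(1 − 2Q).
1 − 2P − Q = 0.331248, giving −½ ln(0.331248) = 0.552444.
1 − 2Q = 0.726904, giving −¼ ln(0.726904) = 0.079740.
d = 0.552444 + 0.079740 = 0.632184.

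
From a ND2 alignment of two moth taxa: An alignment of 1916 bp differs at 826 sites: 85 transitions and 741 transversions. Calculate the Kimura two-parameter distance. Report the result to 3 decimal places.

0.694

P = 85/1916 ≈ 0.044363 and Q = 741/1916 ≈ 0.386743.
Under the Kimura two-parameter model, d = −½ ln(1 − 2P − Q) − ¼ ln(1 − 2Q).
1 − 2P − Q = 0.524531, giving −½ ln(0.524531) = 0.322625.
1 − 2Q = 0.226514, giving −¼ ln(0.226514) = 0.371237.
d = 0.322625 + 0.371237 = 0.693862.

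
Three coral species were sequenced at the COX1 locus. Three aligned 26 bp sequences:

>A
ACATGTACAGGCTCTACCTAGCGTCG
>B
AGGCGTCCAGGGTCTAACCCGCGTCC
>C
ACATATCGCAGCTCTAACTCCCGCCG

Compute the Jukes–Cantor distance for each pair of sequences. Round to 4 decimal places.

d(A,B) = 0.4643, d(A,C) = 0.4643, d(B,C) = 0.7166

A–B: 9/26 sites differ → p ≈ 0.346154, d = −0.75 ln(1 − 0.461539) = 0.464280 ≈ 0.4643.
A–C: 9/26 sites differ → p ≈ 0.346154, d = −0.75 ln(1 − 0.461539) = 0.464280 ≈ 0.4643.
B–C: 12/26 sites differ → p ≈ 0.461538, d = −0.75 ln(1 − 0.615384) = 0.716632 ≈ 0.7166.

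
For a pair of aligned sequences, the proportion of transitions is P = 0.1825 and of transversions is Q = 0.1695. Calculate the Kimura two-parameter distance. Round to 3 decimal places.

0.486

Under the Kimura two-parameter model, d = −½ ln(1 − 2P − Q) − ¼ ln(1 − 2Q).
1 − 2P − Q = 0.4655, giving −½ ln(0.4655) = 0.382322.
1 − 2Q = 0.661, giving −¼ ln(0.661) = 0.103500.
d = 0.382322 + 0.103500 = 0.485822.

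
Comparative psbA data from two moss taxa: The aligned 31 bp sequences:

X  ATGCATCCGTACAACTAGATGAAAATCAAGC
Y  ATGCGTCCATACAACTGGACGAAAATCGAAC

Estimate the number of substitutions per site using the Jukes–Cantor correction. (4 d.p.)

The sequences differ at 6 of 31 sites (5, 9, 17, 20, 28, 30), so p = 6/31 ≈ 0.193548.
d = −(3/4) ln(1 − 4p/3) = −0.75 ln(1 − 0.258064) = −0.75 ln(0.741936)
  = −0.75 × (-0.298492) = 0.223869 substitutions/site.

0.2239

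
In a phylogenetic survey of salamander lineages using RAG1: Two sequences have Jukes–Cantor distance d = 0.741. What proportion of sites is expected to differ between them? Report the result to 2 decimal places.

0.47

p = (3/4)(1 − e^(−4d/3)) = 0.75 × (1 − e^(-0.988)) = 0.75 × (1 − 0.372321) = 0.470759.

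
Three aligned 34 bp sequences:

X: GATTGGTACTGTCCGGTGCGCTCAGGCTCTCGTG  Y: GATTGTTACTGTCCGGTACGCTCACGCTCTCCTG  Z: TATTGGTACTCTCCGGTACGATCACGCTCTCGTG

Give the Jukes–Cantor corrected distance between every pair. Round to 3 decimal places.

X–Y: 4/34 sites differ → p ≈ 0.117647, d = −0.75 ln(1 − 0.156863) = 0.127969 ≈ 0.128.
X–Z: 5/34 sites differ → p ≈ 0.147059, d = −0.75 ln(1 − 0.196079) = 0.163691 ≈ 0.164.
Y–Z: 5/34 sites differ → p ≈ 0.147059, d = −0.75 ln(1 − 0.196079) = 0.163691 ≈ 0.164.

d(X,Y) = 0.128, d(X,Z) = 0.164, d(Y,Z) = 0.164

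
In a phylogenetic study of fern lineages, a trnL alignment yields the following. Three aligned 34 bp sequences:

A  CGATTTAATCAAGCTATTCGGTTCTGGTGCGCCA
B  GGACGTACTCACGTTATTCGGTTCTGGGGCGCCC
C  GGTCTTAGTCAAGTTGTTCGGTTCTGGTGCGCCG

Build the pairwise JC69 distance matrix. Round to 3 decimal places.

A–B: 8/34 sites differ → p ≈ 0.235294, d = −0.75 ln(1 − 0.313725) = 0.282358 ≈ 0.282.
A–C: 7/34 sites differ → p ≈ 0.205882, d = −0.75 ln(1 − 0.274509) = 0.240680 ≈ 0.241.
B–C: 7/34 sites differ → p ≈ 0.205882, d = −0.75 ln(1 − 0.274509) = 0.240680 ≈ 0.241.

d(A,B) = 0.282, d(A,C) = 0.241, d(B,C) = 0.241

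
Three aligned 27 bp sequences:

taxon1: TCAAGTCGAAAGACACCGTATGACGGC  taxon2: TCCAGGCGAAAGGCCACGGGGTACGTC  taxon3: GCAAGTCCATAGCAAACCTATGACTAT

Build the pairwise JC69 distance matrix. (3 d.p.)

d(taxon1,taxon2) = 0.511, d(taxon1,taxon3) = 0.511, d(taxon2,taxon3) = 1.171

taxon1–taxon2: 10/27 sites differ → p ≈ 0.37037, d = −0.75 ln(1 − 0.493827) = 0.510658 ≈ 0.511.
taxon1–taxon3: 10/27 sites differ → p ≈ 0.37037, d = −0.75 ln(1 − 0.493827) = 0.510658 ≈ 0.511.
taxon2–taxon3: 16/27 sites differ → p ≈ 0.592593, d = −0.75 ln(1 − 0.790124) = 1.170929 ≈ 1.171.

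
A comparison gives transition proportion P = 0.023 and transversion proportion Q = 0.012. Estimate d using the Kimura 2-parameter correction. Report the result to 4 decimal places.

0.0359

Under the Kimura two-parameter model, d = −½ ln(1 − 2P − Q) − ¼ ln(1 − 2Q).
1 − 2P − Q = 0.942, giving −½ ln(0.942) = 0.029875.
1 − 2Q = 0.976, giving −¼ ln(0.976) = 0.006073.
d = 0.029875 + 0.006073 = 0.035948.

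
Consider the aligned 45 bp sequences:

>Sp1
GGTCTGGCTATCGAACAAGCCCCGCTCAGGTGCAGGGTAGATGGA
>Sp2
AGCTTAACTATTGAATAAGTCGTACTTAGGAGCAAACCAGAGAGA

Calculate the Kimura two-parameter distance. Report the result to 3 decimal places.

0.753

Of 45 sites, 15 differences are transitions and 4 are transversions, so P = 15/45 ≈ 0.333333 and Q = 4/45 ≈ 0.088889.
Under the Kimura two-parameter model, d = −½ ln(1 − 2P − Q) − ¼ ln(1 − 2Q).
1 − 2P − Q = 0.244445, giving −½ ln(0.244445) = 0.704382.
1 − 2Q = 0.822222, giving −¼ ln(0.822222) = 0.048936.
d = 0.704382 + 0.048936 = 0.753318.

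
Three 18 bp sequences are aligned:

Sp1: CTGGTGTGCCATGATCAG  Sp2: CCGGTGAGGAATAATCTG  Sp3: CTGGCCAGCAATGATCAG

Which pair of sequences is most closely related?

Sp1 and Sp3

Sp1–Sp2: 6/18 differ, p = 0.333, d = 0.441.
Sp1–Sp3: 4/18 differ, p = 0.222, d = 0.264.
Sp2–Sp3: 6/18 differ, p = 0.333, d = 0.441.
The smallest distance is between Sp1 and Sp3.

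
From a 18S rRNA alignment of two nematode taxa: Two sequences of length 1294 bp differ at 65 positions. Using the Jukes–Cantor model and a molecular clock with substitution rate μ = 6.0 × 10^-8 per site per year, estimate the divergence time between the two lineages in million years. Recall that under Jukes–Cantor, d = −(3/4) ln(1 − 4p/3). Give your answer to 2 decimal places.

p = 65/1294 ≈ 0.050232.
d = −(3/4) ln(1 − 4p/3) = −0.75 ln(1 − 0.066976) = −0.75 ln(0.933024)
  = −0.75 × (-0.069324) = 0.051993 substitutions/site.
Under a molecular clock d = 2μt, so t = d/(2μ) = 0.051993 / (2 × 6.0 × 10^-8) = 0.43 million years.

0.43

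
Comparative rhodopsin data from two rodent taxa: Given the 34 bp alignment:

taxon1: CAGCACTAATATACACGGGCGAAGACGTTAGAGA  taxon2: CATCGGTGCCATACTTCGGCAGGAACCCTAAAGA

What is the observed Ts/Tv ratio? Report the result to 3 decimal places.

1.667

Transitions are A↔G and C↔T; transversions are all other mismatches.
Transitions: 10. Transversions: 6.
R = 10/6 = 1.666666… ≈ 1.667 (to 3 d.p.).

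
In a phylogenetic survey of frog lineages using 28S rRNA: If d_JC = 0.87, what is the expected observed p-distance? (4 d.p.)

0.5149

p = (3/4)(1 − e^(−4d/3)) = 0.75 × (1 − e^(-1.16)) = 0.75 × (1 − 0.313486) = 0.514886.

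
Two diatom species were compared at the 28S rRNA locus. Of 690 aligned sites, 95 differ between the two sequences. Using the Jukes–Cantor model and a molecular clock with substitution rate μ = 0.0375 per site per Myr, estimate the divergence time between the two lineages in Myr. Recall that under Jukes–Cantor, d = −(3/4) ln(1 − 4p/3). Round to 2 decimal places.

2.03

p = 95/690 ≈ 0.137681.
d = −(3/4) ln(1 − 4p/3) = −0.75 ln(1 − 0.183575) = −0.75 ln(0.816425)
  = −0.75 × (-0.202820) = 0.152115 substitutions/site.
Under a molecular clock d = 2μt, so t = d/(2μ) = 0.152115 / (2 × 0.0375) = 2.03 Myr.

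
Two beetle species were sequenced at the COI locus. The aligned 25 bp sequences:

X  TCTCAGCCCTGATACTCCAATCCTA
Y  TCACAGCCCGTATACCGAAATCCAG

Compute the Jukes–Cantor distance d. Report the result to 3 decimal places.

The sequences differ at 8 of 25 sites (3, 10, 11, 16, 17, 18, 24, 25), so p = 8/25 = 0.32.
d = −(3/4) ln(1 − 4p/3) = −0.75 ln(1 − 0.426667) = −0.75 ln(0.573333)
  = −0.75 × (-0.556289) = 0.417217 substitutions/site.

0.417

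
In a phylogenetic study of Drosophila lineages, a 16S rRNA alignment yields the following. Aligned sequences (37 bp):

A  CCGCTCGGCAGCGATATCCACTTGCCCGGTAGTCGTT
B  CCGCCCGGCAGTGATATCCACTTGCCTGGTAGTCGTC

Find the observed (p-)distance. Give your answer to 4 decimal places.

The sequences differ at 4 of 37 positions (sites 5, 12, 27, 37).
p = 4/37 = 0.108108… ≈ 0.1081 (to 4 d.p.).

0.1081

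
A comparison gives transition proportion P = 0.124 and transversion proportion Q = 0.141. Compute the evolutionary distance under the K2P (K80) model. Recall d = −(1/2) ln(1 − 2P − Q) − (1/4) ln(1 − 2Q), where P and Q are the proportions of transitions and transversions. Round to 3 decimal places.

0.329

Under the Kimura two-parameter model, d = −½ ln(1 − 2P − Q) − ¼ ln(1 − 2Q).
1 − 2P − Q = 0.611, giving −½ ln(0.611) = 0.246329.
1 − 2Q = 0.718, giving −¼ ln(0.718) = 0.082821.
d = 0.246329 + 0.082821 = 0.329150.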